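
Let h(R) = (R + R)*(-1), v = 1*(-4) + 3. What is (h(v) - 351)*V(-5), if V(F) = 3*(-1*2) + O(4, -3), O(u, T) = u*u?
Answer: -3490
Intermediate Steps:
v = -1 (v = -4 + 3 = -1)
O(u, T) = u²
h(R) = -2*R (h(R) = (2*R)*(-1) = -2*R)
V(F) = 10 (V(F) = 3*(-1*2) + 4² = 3*(-2) + 16 = -6 + 16 = 10)
(h(v) - 351)*V(-5) = (-2*(-1) - 351)*10 = (2 - 351)*10 = -349*10 = -3490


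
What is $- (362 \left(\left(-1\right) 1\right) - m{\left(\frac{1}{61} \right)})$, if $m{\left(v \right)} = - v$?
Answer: $\frac{22081}{61} \approx 361.98$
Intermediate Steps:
$- (362 \left(\left(-1\right) 1\right) - m{\left(\frac{1}{61} \right)}) = - (362 \left(\left(-1\right) 1\right) - - \frac{1}{61}) = - (362 \left(-1\right) - \left(-1\right) \frac{1}{61}) = - (-362 - - \frac{1}{61}) = - (-362 + \frac{1}{61}) = \left(-1\right) \left(- \frac{22081}{61}\right) = \frac{22081}{61}$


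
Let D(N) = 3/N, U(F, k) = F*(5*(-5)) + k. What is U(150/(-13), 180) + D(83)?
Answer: 505509/1079 ≈ 468.50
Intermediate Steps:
U(F, k) = k - 25*F (U(F, k) = F*(-25) + k = -25*F + k = k - 25*F)
U(150/(-13), 180) + D(83) = (180 - 3750/(-13)) + 3/83 = (180 - 3750*(-1)/13) + 3*(1/83) = (180 - 25*(-150/13)) + 3/83 = (180 + 3750/13) + 3/83 = 6090/13 + 3/83 = 505509/1079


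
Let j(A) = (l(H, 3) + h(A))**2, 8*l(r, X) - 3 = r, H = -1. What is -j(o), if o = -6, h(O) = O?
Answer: -529/16 ≈ -33.063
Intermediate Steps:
l(r, X) = 3/8 + r/8
j(A) = (1/4 + A)**2 (j(A) = ((3/8 + (1/8)*(-1)) + A)**2 = ((3/8 - 1/8) + A)**2 = (1/4 + A)**2)
-j(o) = -(1 + 4*(-6))**2/16 = -(1 - 24)**2/16 = -(-23)**2/16 = -529/16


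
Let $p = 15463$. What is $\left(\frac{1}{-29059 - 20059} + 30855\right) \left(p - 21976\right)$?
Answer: $- \frac{9870685245057}{49118} \approx -2.0096 \cdot 10^{8}$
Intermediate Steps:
$\left(\frac{1}{-29059 - 20059} + 30855\right) \left(p - 21976\right) = \left(\frac{1}{-29059 - 20059} + 30855\right) \left(15463 - 21976\right) = \left(\frac{1}{-49118} + 30855\right) \left(-6513\right) = \left(- \frac{1}{49118} + 30855\right) \left(-6513\right) = \frac{1515535889}{49118} \left(-6513\right) = - \frac{9870685245057}{49118}$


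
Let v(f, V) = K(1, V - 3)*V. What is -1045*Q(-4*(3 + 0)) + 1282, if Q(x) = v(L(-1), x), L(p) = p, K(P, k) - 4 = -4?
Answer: 1282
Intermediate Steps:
K(P, k) = 0 (K(P, k) = 4 - 4 = 0)
v(f, V) = 0 (v(f, V) = 0*V = 0)
Q(x) = 0
-1045*Q(-4*(3 + 0)) + 1282 = -1045*0 + 1282 = 0 + 1282 = 1282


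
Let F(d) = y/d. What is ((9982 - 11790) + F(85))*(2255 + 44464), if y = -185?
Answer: -1437683787/17 ≈ -8.4570e+7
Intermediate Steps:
F(d) = -185/d
((9982 - 11790) + F(85))*(2255 + 44464) = ((9982 - 11790) - 185/85)*(2255 + 44464) = (-1808 - 185*1/85)*46719 = (-1808 - 37/17)*46719 = -30773/17*46719 = -1437683787/17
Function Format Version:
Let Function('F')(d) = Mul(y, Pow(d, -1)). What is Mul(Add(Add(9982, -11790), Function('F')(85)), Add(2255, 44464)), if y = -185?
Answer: Rational(-1437683787, 17) ≈ -8.4570e+7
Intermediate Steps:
Function('F')(d) = Mul(-185, Pow(d, -1))
Mul(Add(Add(9982, -11790), Function('F')(85)), Add(2255, 44464)) = Mul(Add(Add(9982, -11790), Mul(-185, Pow(85, -1))), Add(2255, 44464)) = Mul(Add(-1808, Mul(-185, Rational(1, 85))), 46719) = Mul(Add(-1808, Rational(-37, 17)), 46719) = Mul(Rational(-30773, 17), 46719) = Rational(-1437683787, 17)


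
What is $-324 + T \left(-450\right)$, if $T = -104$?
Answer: $46476$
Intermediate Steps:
$-324 + T \left(-450\right) = -324 - -46800 = -324 + 46800 = 46476$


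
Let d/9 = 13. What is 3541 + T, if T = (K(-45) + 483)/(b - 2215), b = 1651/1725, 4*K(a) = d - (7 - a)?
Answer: 54092043911/15276896 ≈ 3540.8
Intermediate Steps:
d = 117 (d = 9*13 = 117)
K(a) = 55/2 + a/4 (K(a) = (117 - (7 - a))/4 = (117 + (-7 + a))/4 = (110 + a)/4 = 55/2 + a/4)
b = 1651/1725 (b = 1651*(1/1725) = 1651/1725 ≈ 0.95710)
T = -3444825/15276896 (T = ((55/2 + (¼)*(-45)) + 483)/(1651/1725 - 2215) = ((55/2 - 45/4) + 483)/(-3819224/1725) = (65/4 + 483)*(-1725/3819224) = (1997/4)*(-1725/3819224) = -3444825/15276896 ≈ -0.22549)
3541 + T = 3541 - 3444825/15276896 = 54092043911/15276896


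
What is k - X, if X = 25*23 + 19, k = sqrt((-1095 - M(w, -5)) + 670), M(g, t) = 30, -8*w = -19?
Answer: -594 + I*sqrt(455) ≈ -594.0 + 21.331*I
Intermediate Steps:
w = 19/8 (w = -1/8*(-19) = 19/8 ≈ 2.3750)
k = I*sqrt(455) (k = sqrt((-1095 - 1*30) + 670) = sqrt((-1095 - 30) + 670) = sqrt(-1125 + 670) = sqrt(-455) = I*sqrt(455) ≈ 21.331*I)
X = 594 (X = 575 + 19 = 594)
k - X = I*sqrt(455) - 1*594 = I*sqrt(455) - 594 = -594 + I*sqrt(455)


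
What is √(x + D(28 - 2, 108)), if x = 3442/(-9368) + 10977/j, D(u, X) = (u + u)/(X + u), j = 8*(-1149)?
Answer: I*√16954431403530422/120196124 ≈ 1.0833*I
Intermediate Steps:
j = -9192
D(u, X) = 2*u/(X + u) (D(u, X) = (2*u)/(X + u) = 2*u/(X + u))
x = -5602975/3587944 (x = 3442/(-9368) + 10977/(-9192) = 3442*(-1/9368) + 10977*(-1/9192) = -1721/4684 - 3659/3064 = -5602975/3587944 ≈ -1.5616)
√(x + D(28 - 2, 108)) = √(-5602975/3587944 + 2*(28 - 2)/(108 + (28 - 2))) = √(-5602975/3587944 + 2*26/(108 + 26)) = √(-5602975/3587944 + 2*26/134) = √(-5602975/3587944 + 2*26*(1/134)) = √(-5602975/3587944 + 26/67) = √(-282112781/240392248) = I*√16954431403530422/120196124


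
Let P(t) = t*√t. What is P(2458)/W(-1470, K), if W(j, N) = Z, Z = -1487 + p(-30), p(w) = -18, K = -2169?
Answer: -2458*√2458/1505 ≈ -80.972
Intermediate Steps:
P(t) = t^(3/2)
Z = -1505 (Z = -1487 - 18 = -1505)
W(j, N) = -1505
P(2458)/W(-1470, K) = 2458^(3/2)/(-1505) = (2458*√2458)*(-1/1505) = -2458*√2458/1505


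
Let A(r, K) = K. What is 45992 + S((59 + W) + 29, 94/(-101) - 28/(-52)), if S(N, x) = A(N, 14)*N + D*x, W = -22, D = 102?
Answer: 61548178/1313 ≈ 46876.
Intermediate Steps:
S(N, x) = 14*N + 102*x
45992 + S((59 + W) + 29, 94/(-101) - 28/(-52)) = 45992 + (14*((59 - 22) + 29) + 102*(94/(-101) - 28/(-52))) = 45992 + (14*(37 + 29) + 102*(94*(-1/101) - 28*(-1/52))) = 45992 + (14*66 + 102*(-94/101 + 7/13)) = 45992 + (924 + 102*(-515/1313)) = 45992 + (924 - 52530/1313) = 45992 + 1160682/1313 = 61548178/1313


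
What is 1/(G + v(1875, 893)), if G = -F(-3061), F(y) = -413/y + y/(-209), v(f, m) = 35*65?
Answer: 639749/1445972937 ≈ 0.00044244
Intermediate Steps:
v(f, m) = 2275
F(y) = -413/y - y/209 (F(y) = -413/y + y*(-1/209) = -413/y - y/209)
G = -9456038/639749 (G = -(-413/(-3061) - 1/209*(-3061)) = -(-413*(-1/3061) + 3061/209) = -(413/3061 + 3061/209) = -1*9456038/639749 = -9456038/639749 ≈ -14.781)
1/(G + v(1875, 893)) = 1/(-9456038/639749 + 2275) = 1/(1445972937/639749) = 639749/1445972937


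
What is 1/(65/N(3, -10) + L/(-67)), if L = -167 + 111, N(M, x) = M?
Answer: 201/4523 ≈ 0.044440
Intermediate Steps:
L = -56
1/(65/N(3, -10) + L/(-67)) = 1/(65/3 - 56/(-67)) = 1/(65*(⅓) - 56*(-1/67)) = 1/(65/3 + 56/67) = 1/(4523/201) = 201/4523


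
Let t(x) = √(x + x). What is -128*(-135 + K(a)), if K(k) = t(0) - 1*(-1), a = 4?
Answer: 17152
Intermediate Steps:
t(x) = √2*√x (t(x) = √(2*x) = √2*√x)
K(k) = 1 (K(k) = √2*√0 - 1*(-1) = √2*0 + 1 = 0 + 1 = 1)
-128*(-135 + K(a)) = -128*(-135 + 1) = -128*(-134) = 17152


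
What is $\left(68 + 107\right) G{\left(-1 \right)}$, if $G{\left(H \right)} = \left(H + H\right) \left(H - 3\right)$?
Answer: $1400$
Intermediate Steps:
$G{\left(H \right)} = 2 H \left(-3 + H\right)$
$\left(68 + 107\right) G{\left(-1 \right)} = \left(68 + 107\right) 2 \left(-1\right) \left(-3 - 1\right) = 175 \cdot 2 \left(-1\right) \left(-4\right) = 175 \cdot 8 = 1400$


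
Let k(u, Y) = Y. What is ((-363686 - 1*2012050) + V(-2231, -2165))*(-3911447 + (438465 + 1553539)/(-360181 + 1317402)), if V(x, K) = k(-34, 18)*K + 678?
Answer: 9038403796596231924/957221 ≈ 9.4423e+12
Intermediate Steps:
V(x, K) = 678 + 18*K (V(x, K) = 18*K + 678 = 678 + 18*K)
((-363686 - 1*2012050) + V(-2231, -2165))*(-3911447 + (438465 + 1553539)/(-360181 + 1317402)) = ((-363686 - 1*2012050) + (678 + 18*(-2165)))*(-3911447 + (438465 + 1553539)/(-360181 + 1317402)) = ((-363686 - 2012050) + (678 - 38970))*(-3911447 + 1992004/957221) = (-2375736 - 38292)*(-3911447 + 1992004*(1/957221)) = -2414028*(-3911447 + 1992004/957221) = -2414028*(-3744117216783/957221) = 9038403796596231924/957221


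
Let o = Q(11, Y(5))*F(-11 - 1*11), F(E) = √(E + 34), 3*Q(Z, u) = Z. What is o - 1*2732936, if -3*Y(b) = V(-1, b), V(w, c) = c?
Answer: -2732936 + 22*√3/3 ≈ -2.7329e+6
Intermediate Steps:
Y(b) = -b/3
Q(Z, u) = Z/3
F(E) = √(34 + E)
o = 22*√3/3 (o = ((⅓)*11)*√(34 + (-11 - 1*11)) = 11*√(34 + (-11 - 11))/3 = 11*√(34 - 22)/3 = 11*√12/3 = 11*(2*√3)/3 = 22*√3/3 ≈ 12.702)
o - 1*2732936 = 22*√3/3 - 1*2732936 = 22*√3/3 - 2732936 = -2732936 + 22*√3/3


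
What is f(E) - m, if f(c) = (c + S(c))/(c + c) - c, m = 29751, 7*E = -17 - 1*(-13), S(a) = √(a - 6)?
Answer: -416499/14 - I*√322/8 ≈ -29750.0 - 2.243*I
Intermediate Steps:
S(a) = √(-6 + a)
E = -4/7 (E = (-17 - 1*(-13))/7 = (-17 + 13)/7 = (⅐)*(-4) = -4/7 ≈ -0.57143)
f(c) = -c + (c + √(-6 + c))/(2*c) (f(c) = (c + √(-6 + c))/(c + c) - c = (c + √(-6 + c))/((2*c)) - c = (c + √(-6 + c))*(1/(2*c)) - c = (c + √(-6 + c))/(2*c) - c = -c + (c + √(-6 + c))/(2*c))
f(E) - m = (½ - 1*(-4/7) + √(-6 - 4/7)/(2*(-4/7))) - 1*29751 = (½ + 4/7 + (½)*(-7/4)*√(-46/7)) - 29751 = (½ + 4/7 + (½)*(-7/4)*(I*√322/7)) - 29751 = (½ + 4/7 - I*√322/8) - 29751 = (15/14 - I*√322/8) - 29751 = -416499/14 - I*√322/8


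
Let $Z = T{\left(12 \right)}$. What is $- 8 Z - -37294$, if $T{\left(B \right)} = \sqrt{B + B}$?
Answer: $37294 - 16 \sqrt{6} \approx 37255.0$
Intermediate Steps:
$T{\left(B \right)} = \sqrt{2} \sqrt{B}$ ($T{\left(B \right)} = \sqrt{2 B} = \sqrt{2} \sqrt{B}$)
$Z = 2 \sqrt{6}$ ($Z = \sqrt{2} \sqrt{12} = \sqrt{2} \cdot 2 \sqrt{3} = 2 \sqrt{6} \approx 4.899$)
$- 8 Z - -37294 = - 8 \cdot 2 \sqrt{6} - -37294 = - 16 \sqrt{6} + 37294 = 37294 - 16 \sqrt{6}$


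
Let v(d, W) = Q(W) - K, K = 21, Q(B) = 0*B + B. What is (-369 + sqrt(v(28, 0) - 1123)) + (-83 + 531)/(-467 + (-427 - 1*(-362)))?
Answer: -7027/19 + 2*I*sqrt(286) ≈ -369.84 + 33.823*I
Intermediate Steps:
Q(B) = B (Q(B) = 0 + B = B)
v(d, W) = -21 + W (v(d, W) = W - 1*21 = W - 21 = -21 + W)
(-369 + sqrt(v(28, 0) - 1123)) + (-83 + 531)/(-467 + (-427 - 1*(-362))) = (-369 + sqrt((-21 + 0) - 1123)) + (-83 + 531)/(-467 + (-427 - 1*(-362))) = (-369 + sqrt(-21 - 1123)) + 448/(-467 + (-427 + 362)) = (-369 + sqrt(-1144)) + 448/(-467 - 65) = (-369 + 2*I*sqrt(286)) + 448/(-532) = (-369 + 2*I*sqrt(286)) + 448*(-1/532) = (-369 + 2*I*sqrt(286)) - 16/19 = -7027/19 + 2*I*sqrt(286)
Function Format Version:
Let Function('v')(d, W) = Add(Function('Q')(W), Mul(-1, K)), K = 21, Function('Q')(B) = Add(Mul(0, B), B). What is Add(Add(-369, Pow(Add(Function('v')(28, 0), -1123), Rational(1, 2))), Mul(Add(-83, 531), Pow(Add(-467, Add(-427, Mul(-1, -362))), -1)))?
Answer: Add(Rational(-7027, 19), Mul(2, I, Pow(286, Rational(1, 2)))) ≈ Add(-369.84, Mul(33.823, I))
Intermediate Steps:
Function('Q')(B) = B (Function('Q')(B) = Add(0, B) = B)
Function('v')(d, W) = Add(-21, W) (Function('v')(d, W) = Add(W, Mul(-1, 21)) = Add(W, -21) = Add(-21, W))
Add(Add(-369, Pow(Add(Function('v')(28, 0), -1123), Rational(1, 2))), Mul(Add(-83, 531), Pow(Add(-467, Add(-427, Mul(-1, -362))), -1))) = Add(Add(-369, Pow(Add(Add(-21, 0), -1123), Rational(1, 2))), Mul(Add(-83, 531), Pow(Add(-467, Add(-427, Mul(-1, -362))), -1))) = Add(Add(-369, Pow(Add(-21, -1123), Rational(1, 2))), Mul(448, Pow(Add(-467, Add(-427, 362)), -1))) = Add(Add(-369, Pow(-1144, Rational(1, 2))), Mul(448, Pow(Add(-467, -65), -1))) = Add(Add(-369, Mul(2, I, Pow(286, Rational(1, 2)))), Mul(448, Pow(-532, -1))) = Add(Add(-369, Mul(2, I, Pow(286, Rational(1, 2)))), Mul(448, Rational(-1, 532))) = Add(Add(-369, Mul(2, I, Pow(286, Rational(1, 2)))), Rational(-16, 19)) = Add(Rational(-7027, 19), Mul(2, I, Pow(286, Rational(1, 2))))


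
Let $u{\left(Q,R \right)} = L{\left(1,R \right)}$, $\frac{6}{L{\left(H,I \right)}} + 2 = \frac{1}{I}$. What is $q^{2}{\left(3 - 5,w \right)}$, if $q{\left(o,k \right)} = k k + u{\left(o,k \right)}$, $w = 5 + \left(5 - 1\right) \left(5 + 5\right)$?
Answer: $\frac{32383802025}{7921} \approx 4.0883 \cdot 10^{6}$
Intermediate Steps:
$L{\left(H,I \right)} = \frac{6}{-2 + \frac{1}{I}}$
$u{\left(Q,R \right)} = - \frac{6 R}{-1 + 2 R}$
$w = 45$ ($w = 5 + 4 \cdot 10 = 5 + 40 = 45$)
$q{\left(o,k \right)} = k^{2} - \frac{6 k}{-1 + 2 k}$ ($q{\left(o,k \right)} = k k - \frac{6 k}{-1 + 2 k} = k^{2} - \frac{6 k}{-1 + 2 k}$)
$q^{2}{\left(3 - 5,w \right)} = \left(\frac{45 \left(-6 + 45 \left(-1 + 2 \cdot 45\right)\right)}{-1 + 2 \cdot 45}\right)^{2} = \left(\frac{45 \left(-6 + 45 \left(-1 + 90\right)\right)}{-1 + 90}\right)^{2} = \left(\frac{45 \left(-6 + 45 \cdot 89\right)}{89}\right)^{2} = \left(45 \cdot \frac{1}{89} \left(-6 + 4005\right)\right)^{2} = \left(45 \cdot \frac{1}{89} \cdot 3999\right)^{2} = \left(\frac{179955}{89}\right)^{2} = \frac{32383802025}{7921}$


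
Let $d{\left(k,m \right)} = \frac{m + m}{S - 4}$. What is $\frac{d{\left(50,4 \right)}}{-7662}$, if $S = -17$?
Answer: $\frac{4}{80451} \approx 4.972 \cdot 10^{-5}$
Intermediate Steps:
$d{\left(k,m \right)} = - \frac{2 m}{21}$ ($d{\left(k,m \right)} = \frac{m + m}{-17 - 4} = \frac{2 m}{-21} = 2 m \left(- \frac{1}{21}\right) = - \frac{2 m}{21}$)
$\frac{d{\left(50,4 \right)}}{-7662} = \frac{\left(- \frac{2}{21}\right) 4}{-7662} = \left(- \frac{8}{21}\right) \left(- \frac{1}{7662}\right) = \frac{4}{80451}$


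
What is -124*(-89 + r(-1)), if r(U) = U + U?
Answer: 11284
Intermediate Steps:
r(U) = 2*U
-124*(-89 + r(-1)) = -124*(-89 + 2*(-1)) = -124*(-89 - 2) = -124*(-91) = 11284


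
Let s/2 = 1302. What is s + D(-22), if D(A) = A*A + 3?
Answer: 3091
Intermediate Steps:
D(A) = 3 + A² (D(A) = A² + 3 = 3 + A²)
s = 2604 (s = 2*1302 = 2604)
s + D(-22) = 2604 + (3 + (-22)²) = 2604 + (3 + 484) = 2604 + 487 = 3091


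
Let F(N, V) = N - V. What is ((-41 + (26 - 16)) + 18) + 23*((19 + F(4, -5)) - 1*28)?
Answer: -13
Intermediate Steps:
((-41 + (26 - 16)) + 18) + 23*((19 + F(4, -5)) - 1*28) = ((-41 + (26 - 16)) + 18) + 23*((19 + (4 - 1*(-5))) - 1*28) = ((-41 + 10) + 18) + 23*((19 + (4 + 5)) - 28) = (-31 + 18) + 23*((19 + 9) - 28) = -13 + 23*(28 - 28) = -13 + 23*0 = -13 + 0 = -13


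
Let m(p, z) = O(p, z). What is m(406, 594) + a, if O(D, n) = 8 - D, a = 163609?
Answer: 163211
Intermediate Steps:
m(p, z) = 8 - p
m(406, 594) + a = (8 - 1*406) + 163609 = (8 - 406) + 163609 = -398 + 163609 = 163211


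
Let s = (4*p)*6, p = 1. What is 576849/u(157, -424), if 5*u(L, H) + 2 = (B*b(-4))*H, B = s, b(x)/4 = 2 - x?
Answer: -2884245/244226 ≈ -11.810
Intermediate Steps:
b(x) = 8 - 4*x (b(x) = 4*(2 - x) = 8 - 4*x)
s = 24 (s = (4*1)*6 = 4*6 = 24)
B = 24
u(L, H) = -⅖ + 576*H/5 (u(L, H) = -⅖ + ((24*(8 - 4*(-4)))*H)/5 = -⅖ + ((24*(8 + 16))*H)/5 = -⅖ + ((24*24)*H)/5 = -⅖ + (576*H)/5 = -⅖ + 576*H/5)
576849/u(157, -424) = 576849/(-⅖ + (576/5)*(-424)) = 576849/(-⅖ - 244224/5) = 576849/(-244226/5) = 576849*(-5/244226) = -2884245/244226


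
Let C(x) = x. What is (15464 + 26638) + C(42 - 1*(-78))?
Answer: 42222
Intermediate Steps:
(15464 + 26638) + C(42 - 1*(-78)) = (15464 + 26638) + (42 - 1*(-78)) = 42102 + (42 + 78) = 42102 + 120 = 42222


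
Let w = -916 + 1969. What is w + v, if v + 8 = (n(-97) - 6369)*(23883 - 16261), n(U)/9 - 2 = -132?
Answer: -57461213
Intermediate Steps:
n(U) = -1170 (n(U) = 18 + 9*(-132) = 18 - 1188 = -1170)
w = 1053
v = -57462266 (v = -8 + (-1170 - 6369)*(23883 - 16261) = -8 - 7539*7622 = -8 - 57462258 = -57462266)
w + v = 1053 - 57462266 = -57461213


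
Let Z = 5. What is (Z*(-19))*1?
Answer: -95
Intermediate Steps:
(Z*(-19))*1 = (5*(-19))*1 = -95*1 = -95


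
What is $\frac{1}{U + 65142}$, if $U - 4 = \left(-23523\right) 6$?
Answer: $- \frac{1}{75992} \approx -1.3159 \cdot 10^{-5}$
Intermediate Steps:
$U = -141134$ ($U = 4 - 141138 = -141134$)
$\frac{1}{U + 65142} = \frac{1}{-141134 + 65142} = \frac{1}{-75992} = - \frac{1}{75992}$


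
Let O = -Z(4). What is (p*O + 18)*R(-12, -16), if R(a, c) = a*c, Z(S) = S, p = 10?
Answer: -4224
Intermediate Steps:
O = -4 (O = -1*4 = -4)
(p*O + 18)*R(-12, -16) = (10*(-4) + 18)*(-12*(-16)) = (-40 + 18)*192 = -22*192 = -4224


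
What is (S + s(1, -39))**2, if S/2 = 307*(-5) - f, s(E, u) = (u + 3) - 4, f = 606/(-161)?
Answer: 249498252004/25921 ≈ 9.6253e+6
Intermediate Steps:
f = -606/161 (f = 606*(-1/161) = -606/161 ≈ -3.7640)
s(E, u) = -1 + u (s(E, u) = (3 + u) - 4 = -1 + u)
S = -493058/161 (S = 2*(307*(-5) - 1*(-606/161)) = 2*(-1535 + 606/161) = 2*(-246529/161) = -493058/161 ≈ -3062.5)
(S + s(1, -39))**2 = (-493058/161 + (-1 - 39))**2 = (-493058/161 - 40)**2 = (-499498/161)**2 = 249498252004/25921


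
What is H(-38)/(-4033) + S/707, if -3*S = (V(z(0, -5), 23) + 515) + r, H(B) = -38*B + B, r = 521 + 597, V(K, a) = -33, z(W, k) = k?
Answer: -254998/231189 ≈ -1.1030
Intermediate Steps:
r = 1118
H(B) = -37*B
S = -1600/3 (S = -((-33 + 515) + 1118)/3 = -(482 + 1118)/3 = -⅓*1600 = -1600/3 ≈ -533.33)
H(-38)/(-4033) + S/707 = -37*(-38)/(-4033) - 1600/3/707 = 1406*(-1/4033) - 1600/3*1/707 = -38/109 - 1600/2121 = -254998/231189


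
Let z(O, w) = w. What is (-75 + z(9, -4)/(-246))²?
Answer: 85063729/15129 ≈ 5622.6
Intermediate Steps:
(-75 + z(9, -4)/(-246))² = (-75 - 4/(-246))² = (-75 - 4*(-1/246))² = (-75 + 2/123)² = (-9223/123)² = 85063729/15129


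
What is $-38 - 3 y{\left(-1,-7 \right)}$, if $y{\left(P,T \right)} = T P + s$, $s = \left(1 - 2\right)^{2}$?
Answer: $-62$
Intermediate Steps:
$s = 1$ ($s = \left(-1\right)^{2} = 1$)
$y{\left(P,T \right)} = 1 + P T$ ($y{\left(P,T \right)} = T P + 1 = P T + 1 = 1 + P T$)
$-38 - 3 y{\left(-1,-7 \right)} = -38 - 3 \left(1 - -7\right) = -38 - 3 \left(1 + 7\right) = -38 - 24 = -62$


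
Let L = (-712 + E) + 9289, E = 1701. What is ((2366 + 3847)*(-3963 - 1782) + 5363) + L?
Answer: -35678044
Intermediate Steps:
L = 10278 (L = (-712 + 1701) + 9289 = 989 + 9289 = 10278)
((2366 + 3847)*(-3963 - 1782) + 5363) + L = ((2366 + 3847)*(-3963 - 1782) + 5363) + 10278 = (6213*(-5745) + 5363) + 10278 = (-35693685 + 5363) + 10278 = -35688322 + 10278 = -35678044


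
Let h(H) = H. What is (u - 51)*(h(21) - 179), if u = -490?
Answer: 85478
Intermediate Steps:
(u - 51)*(h(21) - 179) = (-490 - 51)*(21 - 179) = -541*(-158) = 85478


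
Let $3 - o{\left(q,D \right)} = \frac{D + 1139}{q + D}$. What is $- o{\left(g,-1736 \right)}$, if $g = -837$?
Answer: $- \frac{7122}{2573} \approx -2.768$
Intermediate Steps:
$o{\left(q,D \right)} = 3 - \frac{1139 + D}{D + q}$ ($o{\left(q,D \right)} = 3 - \frac{D + 1139}{q + D} = 3 - \frac{1139 + D}{D + q}$)
$- o{\left(g,-1736 \right)} = - \frac{-1139 + 2 \left(-1736\right) + 3 \left(-837\right)}{-1736 - 837} = - \frac{-1139 - 3472 - 2511}{-2573} = - \frac{\left(-1\right) \left(-7122\right)}{2573} = \left(-1\right) \frac{7122}{2573} = - \frac{7122}{2573}$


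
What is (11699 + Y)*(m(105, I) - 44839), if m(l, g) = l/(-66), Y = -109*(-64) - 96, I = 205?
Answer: -1666186677/2 ≈ -8.3309e+8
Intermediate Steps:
Y = 6880 (Y = 6976 - 96 = 6880)
m(l, g) = -l/66 (m(l, g) = l*(-1/66) = -l/66)
(11699 + Y)*(m(105, I) - 44839) = (11699 + 6880)*(-1/66*105 - 44839) = 18579*(-35/22 - 44839) = 18579*(-986493/22) = -1666186677/2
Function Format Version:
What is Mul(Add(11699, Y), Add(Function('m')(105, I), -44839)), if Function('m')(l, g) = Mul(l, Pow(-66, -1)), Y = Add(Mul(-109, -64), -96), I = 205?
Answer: Rational(-1666186677, 2) ≈ -8.3309e+8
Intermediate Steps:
Y = 6880 (Y = Add(6976, -96) = 6880)
Function('m')(l, g) = Mul(Rational(-1, 66), l) (Function('m')(l, g) = Mul(l, Rational(-1, 66)) = Mul(Rational(-1, 66), l))
Mul(Add(11699, Y), Add(Function('m')(105, I), -44839)) = Mul(Add(11699, 6880), Add(Mul(Rational(-1, 66), 105), -44839)) = Mul(18579, Add(Rational(-35, 22), -44839)) = Mul(18579, Rational(-986493, 22)) = Rational(-1666186677, 2)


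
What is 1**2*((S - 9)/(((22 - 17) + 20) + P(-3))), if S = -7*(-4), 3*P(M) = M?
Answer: 19/24 ≈ 0.79167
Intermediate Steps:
P(M) = M/3
S = 28
1**2*((S - 9)/(((22 - 17) + 20) + P(-3))) = 1**2*((28 - 9)/(((22 - 17) + 20) + (1/3)*(-3))) = 1*(19/((5 + 20) - 1)) = 1*(19/(25 - 1)) = 1*(19/24) = 19/24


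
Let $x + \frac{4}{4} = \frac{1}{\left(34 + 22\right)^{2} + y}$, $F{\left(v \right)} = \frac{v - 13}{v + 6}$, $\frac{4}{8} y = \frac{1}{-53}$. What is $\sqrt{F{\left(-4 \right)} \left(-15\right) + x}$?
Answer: $\frac{2 \sqrt{218406235317}}{83103} \approx 11.247$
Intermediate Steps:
$y = - \frac{2}{53}$ ($y = \frac{2}{-53} = 2 \left(- \frac{1}{53}\right) = - \frac{2}{53} \approx -0.037736$)
$F{\left(v \right)} = \frac{-13 + v}{6 + v}$
$x = - \frac{166153}{166206}$ ($x = -1 + \frac{1}{\left(34 + 22\right)^{2} - \frac{2}{53}} = -1 + \frac{1}{56^{2} - \frac{2}{53}} = -1 + \frac{1}{3136 - \frac{2}{53}} = -1 + \frac{1}{\frac{166206}{53}} = -1 + \frac{53}{166206} = - \frac{166153}{166206} \approx -0.99968$)
$\sqrt{F{\left(-4 \right)} \left(-15\right) + x} = \sqrt{\frac{-13 - 4}{6 - 4} \left(-15\right) - \frac{166153}{166206}} = \sqrt{\frac{1}{2} \left(-17\right) \left(-15\right) - \frac{166153}{166206}} = \sqrt{\left(- \frac{17}{2}\right) \left(-15\right) - \frac{166153}{166206}} = \sqrt{\frac{255}{2} - \frac{166153}{166206}} = \sqrt{\frac{10512556}{83103}} = \frac{2 \sqrt{218406235317}}{83103}$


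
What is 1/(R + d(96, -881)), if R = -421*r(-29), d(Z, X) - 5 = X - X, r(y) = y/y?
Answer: -1/416 ≈ -0.0024038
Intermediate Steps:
r(y) = 1
d(Z, X) = 5 (d(Z, X) = 5 + (X - X) = 5 + 0 = 5)
R = -421 (R = -421*1 = -421)
1/(R + d(96, -881)) = 1/(-421 + 5) = 1/(-416) = -1/416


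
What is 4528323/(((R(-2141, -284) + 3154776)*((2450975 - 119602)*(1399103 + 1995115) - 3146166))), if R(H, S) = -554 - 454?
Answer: 503147/2772927756111555296 ≈ 1.8145e-13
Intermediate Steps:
R(H, S) = -1008
4528323/(((R(-2141, -284) + 3154776)*((2450975 - 119602)*(1399103 + 1995115) - 3146166))) = 4528323/(((-1008 + 3154776)*((2450975 - 119602)*(1399103 + 1995115) - 3146166))) = 4528323/((3153768*(2331373*3394218 - 3146166))) = 4528323/((3153768*(7913188201314 - 3146166))) = 4528323/((3153768*7913185055148)) = 4528323/24956349805003997664 = 4528323*(1/24956349805003997664) = 503147/2772927756111555296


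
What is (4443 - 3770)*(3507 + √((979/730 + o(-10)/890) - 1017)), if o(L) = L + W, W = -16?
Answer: 2360211 + 673*I*√4287322027290/64970 ≈ 2.3602e+6 + 21448.0*I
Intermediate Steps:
o(L) = -16 + L (o(L) = L - 16 = -16 + L)
(4443 - 3770)*(3507 + √((979/730 + o(-10)/890) - 1017)) = (4443 - 3770)*(3507 + √((979/730 + (-16 - 10)/890) - 1017)) = 673*(3507 + √((979*(1/730) - 26*1/890) - 1017)) = 673*(3507 + √((979/730 - 13/445) - 1017)) = 673*(3507 + √(85233/64970 - 1017)) = 673*(3507 + √(-65989257/64970)) = 673*(3507 + I*√4287322027290/64970) = 2360211 + 673*I*√4287322027290/64970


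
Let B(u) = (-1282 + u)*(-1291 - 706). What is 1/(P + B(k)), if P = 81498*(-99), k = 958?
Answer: -1/7421274 ≈ -1.3475e-7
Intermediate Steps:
B(u) = 2560154 - 1997*u (B(u) = (-1282 + u)*(-1997) = 2560154 - 1997*u)
P = -8068302
1/(P + B(k)) = 1/(-8068302 + (2560154 - 1997*958)) = 1/(-8068302 + (2560154 - 1913126)) = 1/(-8068302 + 647028) = 1/(-7421274) = -1/7421274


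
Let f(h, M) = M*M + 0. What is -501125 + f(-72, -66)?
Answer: -496769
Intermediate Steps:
f(h, M) = M² (f(h, M) = M² + 0 = M²)
-501125 + f(-72, -66) = -501125 + (-66)² = -501125 + 4356 = -496769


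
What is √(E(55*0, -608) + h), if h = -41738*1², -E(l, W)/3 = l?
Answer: I*√41738 ≈ 204.3*I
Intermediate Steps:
E(l, W) = -3*l
h = -41738 (h = -41738*1 = -41738)
√(E(55*0, -608) + h) = √(-165*0 - 41738) = √(-3*0 - 41738) = √(0 - 41738) = √(-41738) = I*√41738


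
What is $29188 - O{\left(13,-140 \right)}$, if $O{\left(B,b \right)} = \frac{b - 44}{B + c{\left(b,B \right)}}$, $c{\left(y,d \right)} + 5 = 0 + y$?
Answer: $\frac{963158}{33} \approx 29187.0$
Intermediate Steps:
$c{\left(y,d \right)} = -5 + y$ ($c{\left(y,d \right)} = -5 + \left(0 + y\right) = -5 + y$)
$O{\left(B,b \right)} = \frac{-44 + b}{-5 + B + b}$ ($O{\left(B,b \right)} = \frac{b - 44}{B + \left(-5 + b\right)} = \frac{-44 + b}{-5 + B + b}$)
$29188 - O{\left(13,-140 \right)} = 29188 - \frac{-44 - 140}{-5 + 13 - 140} = 29188 - \frac{1}{-132} \left(-184\right) = 29188 - \left(- \frac{1}{132}\right) \left(-184\right) = 29188 - \frac{46}{33} = \frac{963158}{33}$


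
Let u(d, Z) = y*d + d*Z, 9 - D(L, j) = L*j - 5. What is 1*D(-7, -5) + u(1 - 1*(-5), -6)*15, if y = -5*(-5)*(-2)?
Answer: -5061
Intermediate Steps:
D(L, j) = 14 - L*j (D(L, j) = 9 - (L*j - 5) = 9 - (-5 + L*j) = 9 + (5 - L*j) = 14 - L*j)
y = -50 (y = 25*(-2) = -50)
u(d, Z) = -50*d + Z*d (u(d, Z) = -50*d + d*Z = -50*d + Z*d)
1*D(-7, -5) + u(1 - 1*(-5), -6)*15 = 1*(14 - 1*(-7)*(-5)) + ((1 - 1*(-5))*(-50 - 6))*15 = 1*(14 - 35) + ((1 + 5)*(-56))*15 = 1*(-21) + (6*(-56))*15 = -21 - 336*15 = -21 - 5040 = -5061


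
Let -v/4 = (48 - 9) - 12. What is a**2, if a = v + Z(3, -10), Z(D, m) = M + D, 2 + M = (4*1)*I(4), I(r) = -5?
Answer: 16129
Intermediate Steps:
M = -22 (M = -2 + (4*1)*(-5) = -2 + 4*(-5) = -2 - 20 = -22)
Z(D, m) = -22 + D
v = -108 (v = -4*((48 - 9) - 12) = -4*(39 - 12) = -4*27 = -108)
a = -127 (a = -108 + (-22 + 3) = -108 - 19 = -127)
a**2 = (-127)**2 = 16129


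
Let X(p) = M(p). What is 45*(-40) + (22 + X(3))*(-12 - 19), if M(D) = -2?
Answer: -2420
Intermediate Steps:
X(p) = -2
45*(-40) + (22 + X(3))*(-12 - 19) = 45*(-40) + (22 - 2)*(-12 - 19) = -1800 + 20*(-31) = -1800 - 620 = -2420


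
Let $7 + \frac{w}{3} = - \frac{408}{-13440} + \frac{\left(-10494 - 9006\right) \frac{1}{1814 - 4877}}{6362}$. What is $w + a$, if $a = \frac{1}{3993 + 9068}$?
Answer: $- \frac{496617131604889}{23754936162160} \approx -20.906$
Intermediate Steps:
$w = - \frac{38023041909}{1818768560}$ ($w = -21 + 3 \left(- \frac{408}{-13440} + \frac{\left(-10494 - 9006\right) \frac{1}{1814 - 4877}}{6362}\right) = -21 + 3 \left(\left(-408\right) \left(- \frac{1}{13440}\right) + - \frac{19500}{-3063} \cdot \frac{1}{6362}\right) = -21 + 3 \left(\frac{17}{560} + \left(-19500\right) \left(- \frac{1}{3063}\right) \frac{1}{6362}\right) = -21 + 3 \left(\frac{17}{560} + \frac{6500}{1021} \cdot \frac{1}{6362}\right) = -21 + 3 \left(\frac{17}{560} + \frac{3250}{3247801}\right) = -21 + 3 \cdot \frac{57032617}{1818768560} = -21 + \frac{171097851}{1818768560} = - \frac{38023041909}{1818768560} \approx -20.906$)
$a = \frac{1}{13061} \approx 7.6564 \cdot 10^{-5}$
$w + a = - \frac{38023041909}{1818768560} + \frac{1}{13061} = - \frac{496617131604889}{23754936162160}$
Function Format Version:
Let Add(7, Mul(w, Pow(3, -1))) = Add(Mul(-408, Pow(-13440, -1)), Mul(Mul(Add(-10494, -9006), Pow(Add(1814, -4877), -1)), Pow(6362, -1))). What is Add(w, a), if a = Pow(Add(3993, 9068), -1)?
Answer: Rational(-496617131604889, 23754936162160) ≈ -20.906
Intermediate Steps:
w = Rational(-38023041909, 1818768560) (w = Add(-21, Mul(3, Add(Mul(-408, Pow(-13440, -1)), Mul(Mul(Add(-10494, -9006), Pow(Add(1814, -4877), -1)), Pow(6362, -1))))) = Add(-21, Mul(3, Add(Mul(-408, Rational(-1, 13440)), Mul(Mul(-19500, Pow(-3063, -1)), Rational(1, 6362))))) = Add(-21, Mul(3, Add(Rational(17, 560), Mul(Mul(-19500, Rational(-1, 3063)), Rational(1, 6362))))) = Add(-21, Mul(3, Add(Rational(17, 560), Mul(Rational(6500, 1021), Rational(1, 6362))))) = Add(-21, Mul(3, Add(Rational(17, 560), Rational(3250, 3247801)))) = Add(-21, Mul(3, Rational(57032617, 1818768560))) = Add(-21, Rational(171097851, 1818768560)) = Rational(-38023041909, 1818768560) ≈ -20.906)
a = Rational(1, 13061) (a = Pow(13061, -1) = Rational(1, 13061) ≈ 7.6564e-5)
Add(w, a) = Add(Rational(-38023041909, 1818768560), Rational(1, 13061)) = Rational(-496617131604889, 23754936162160)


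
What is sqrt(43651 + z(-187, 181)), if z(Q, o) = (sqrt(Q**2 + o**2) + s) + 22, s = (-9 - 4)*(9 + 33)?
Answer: sqrt(43127 + sqrt(67730)) ≈ 208.30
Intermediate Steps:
s = -546 (s = -13*42 = -546)
z(Q, o) = -524 + sqrt(Q**2 + o**2) (z(Q, o) = (sqrt(Q**2 + o**2) - 546) + 22 = (-546 + sqrt(Q**2 + o**2)) + 22 = -524 + sqrt(Q**2 + o**2))
sqrt(43651 + z(-187, 181)) = sqrt(43651 + (-524 + sqrt((-187)**2 + 181**2))) = sqrt(43651 + (-524 + sqrt(34969 + 32761))) = sqrt(43651 + (-524 + sqrt(67730))) = sqrt(43127 + sqrt(67730))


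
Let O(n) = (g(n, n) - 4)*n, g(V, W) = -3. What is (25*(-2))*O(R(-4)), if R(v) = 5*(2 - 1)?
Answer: 1750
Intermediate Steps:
R(v) = 5 (R(v) = 5*1 = 5)
O(n) = -7*n (O(n) = (-3 - 4)*n = -7*n)
(25*(-2))*O(R(-4)) = (25*(-2))*(-7*5) = -50*(-35) = 1750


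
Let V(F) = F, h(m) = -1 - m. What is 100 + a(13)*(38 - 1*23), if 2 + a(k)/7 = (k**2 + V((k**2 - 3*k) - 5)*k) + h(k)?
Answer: 186790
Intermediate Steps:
a(k) = -21 - 7*k + 7*k**2 + 7*k*(-5 + k**2 - 3*k) (a(k) = -14 + 7*((k**2 + ((k**2 - 3*k) - 5)*k) + (-1 - k)) = -14 + 7*((k**2 + (-5 + k**2 - 3*k)*k) + (-1 - k)) = -14 + 7*((k**2 + k*(-5 + k**2 - 3*k)) + (-1 - k)) = -14 + 7*(-1 + k**2 - k + k*(-5 + k**2 - 3*k)) = -14 + (-7 - 7*k + 7*k**2 + 7*k*(-5 + k**2 - 3*k)) = -21 - 7*k + 7*k**2 + 7*k*(-5 + k**2 - 3*k))
100 + a(13)*(38 - 1*23) = 100 + (-21 - 42*13 - 14*13**2 + 7*13**3)*(38 - 1*23) = 100 + (-21 - 546 - 14*169 + 7*2197)*(38 - 23) = 100 + (-21 - 546 - 2366 + 15379)*15 = 100 + 12446*15 = 100 + 186690 = 186790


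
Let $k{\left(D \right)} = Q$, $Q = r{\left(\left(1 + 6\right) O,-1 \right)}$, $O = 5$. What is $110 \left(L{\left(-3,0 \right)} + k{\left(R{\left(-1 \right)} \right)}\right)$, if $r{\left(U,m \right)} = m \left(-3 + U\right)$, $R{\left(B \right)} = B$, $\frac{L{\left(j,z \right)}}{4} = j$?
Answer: $-4840$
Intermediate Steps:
$L{\left(j,z \right)} = 4 j$
$Q = -32$ ($Q = - (-3 + \left(1 + 6\right) 5) = - (-3 + 7 \cdot 5) = - (-3 + 35) = \left(-1\right) 32 = -32$)
$k{\left(D \right)} = -32$
$110 \left(L{\left(-3,0 \right)} + k{\left(R{\left(-1 \right)} \right)}\right) = 110 \left(4 \left(-3\right) - 32\right) = 110 \left(-12 - 32\right) = 110 \left(-44\right) = -4840$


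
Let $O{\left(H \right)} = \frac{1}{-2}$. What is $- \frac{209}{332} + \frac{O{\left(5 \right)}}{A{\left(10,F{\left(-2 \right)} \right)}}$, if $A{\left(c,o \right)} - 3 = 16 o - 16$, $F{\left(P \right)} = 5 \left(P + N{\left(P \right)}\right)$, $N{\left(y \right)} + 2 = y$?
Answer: $- \frac{102871}{163676} \approx -0.6285$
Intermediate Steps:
$N{\left(y \right)} = -2 + y$
$F{\left(P \right)} = -10 + 10 P$ ($F{\left(P \right)} = 5 \left(P + \left(-2 + P\right)\right) = 5 \left(-2 + 2 P\right) = -10 + 10 P$)
$A{\left(c,o \right)} = -13 + 16 o$ ($A{\left(c,o \right)} = 3 + \left(16 o - 16\right) = 3 + \left(-16 + 16 o\right) = -13 + 16 o$)
$O{\left(H \right)} = - \frac{1}{2}$
$- \frac{209}{332} + \frac{O{\left(5 \right)}}{A{\left(10,F{\left(-2 \right)} \right)}} = - \frac{209}{332} - \frac{1}{2 \left(-13 + 16 \left(-10 + 10 \left(-2\right)\right)\right)} = \left(-209\right) \frac{1}{332} - \frac{1}{2 \left(-13 + 16 \left(-10 - 20\right)\right)} = - \frac{209}{332} - \frac{1}{2 \left(-13 + 16 \left(-30\right)\right)} = - \frac{209}{332} - \frac{1}{2 \left(-13 - 480\right)} = - \frac{209}{332} - \frac{1}{2 \left(-493\right)} = - \frac{209}{332} - - \frac{1}{986} = - \frac{209}{332} + \frac{1}{986} = - \frac{102871}{163676}$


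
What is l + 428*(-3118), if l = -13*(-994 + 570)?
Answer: -1328992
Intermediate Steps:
l = 5512 (l = -13*(-424) = 5512)
l + 428*(-3118) = 5512 + 428*(-3118) = 5512 - 1334504 = -1328992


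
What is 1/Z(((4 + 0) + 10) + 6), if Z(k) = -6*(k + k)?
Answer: -1/240 ≈ -0.0041667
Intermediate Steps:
Z(k) = -12*k
1/Z(((4 + 0) + 10) + 6) = 1/(-12*(((4 + 0) + 10) + 6)) = 1/(-12*((4 + 10) + 6)) = 1/(-12*(14 + 6)) = 1/(-12*20) = 1/(-240) = -1/240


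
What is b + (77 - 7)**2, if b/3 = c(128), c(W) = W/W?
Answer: 4903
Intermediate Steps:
c(W) = 1
b = 3 (b = 3*1 = 3)
b + (77 - 7)**2 = 3 + (77 - 7)**2 = 3 + 70**2 = 3 + 4900 = 4903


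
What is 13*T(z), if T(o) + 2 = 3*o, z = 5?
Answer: 169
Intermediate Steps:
T(o) = -2 + 3*o
13*T(z) = 13*(-2 + 3*5) = 13*(-2 + 15) = 13*13 = 169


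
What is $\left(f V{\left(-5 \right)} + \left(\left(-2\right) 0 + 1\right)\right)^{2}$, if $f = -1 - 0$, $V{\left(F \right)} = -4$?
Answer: $25$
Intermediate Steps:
$f = -1$ ($f = -1 + 0 = -1$)
$\left(f V{\left(-5 \right)} + \left(\left(-2\right) 0 + 1\right)\right)^{2} = \left(\left(-1\right) \left(-4\right) + \left(\left(-2\right) 0 + 1\right)\right)^{2} = \left(4 + \left(0 + 1\right)\right)^{2} = \left(4 + 1\right)^{2} = 5^{2} = 25$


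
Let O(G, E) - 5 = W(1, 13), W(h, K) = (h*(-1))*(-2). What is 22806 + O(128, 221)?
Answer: 22813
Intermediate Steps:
W(h, K) = 2*h (W(h, K) = -h*(-2) = 2*h)
O(G, E) = 7 (O(G, E) = 5 + 2*1 = 5 + 2 = 7)
22806 + O(128, 221) = 22806 + 7 = 22813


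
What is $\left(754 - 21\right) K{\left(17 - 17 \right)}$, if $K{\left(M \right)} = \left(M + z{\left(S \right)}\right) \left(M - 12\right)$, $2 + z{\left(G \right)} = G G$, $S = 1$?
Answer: $8796$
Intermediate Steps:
$z{\left(G \right)} = -2 + G^{2}$ ($z{\left(G \right)} = -2 + G G = -2 + G^{2}$)
$K{\left(M \right)} = \left(-1 + M\right) \left(-12 + M\right)$ ($K{\left(M \right)} = \left(M - \left(2 - 1^{2}\right)\right) \left(M - 12\right) = \left(M + \left(-2 + 1\right)\right) \left(-12 + M\right) = \left(M - 1\right) \left(-12 + M\right) = \left(-1 + M\right) \left(-12 + M\right)$)
$\left(754 - 21\right) K{\left(17 - 17 \right)} = \left(754 - 21\right) \left(12 + \left(17 - 17\right)^{2} - 13 \left(17 - 17\right)\right) = 733 \left(12 + \left(17 - 17\right)^{2} - 13 \left(17 - 17\right)\right) = 733 \left(12 + 0^{2} - 0\right) = 733 \left(12 + 0 + 0\right) = 733 \cdot 12 = 8796$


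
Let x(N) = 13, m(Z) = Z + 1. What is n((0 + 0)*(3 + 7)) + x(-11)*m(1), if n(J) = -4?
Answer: 22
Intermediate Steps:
m(Z) = 1 + Z
n((0 + 0)*(3 + 7)) + x(-11)*m(1) = -4 + 13*(1 + 1) = -4 + 13*2 = -4 + 26 = 22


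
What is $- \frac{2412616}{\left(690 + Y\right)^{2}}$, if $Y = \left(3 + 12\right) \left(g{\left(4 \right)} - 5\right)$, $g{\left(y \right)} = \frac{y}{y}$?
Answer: $- \frac{603154}{99225} \approx -6.0787$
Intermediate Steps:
$g{\left(y \right)} = 1$
$Y = -60$ ($Y = \left(3 + 12\right) \left(1 - 5\right) = 15 \left(1 - 5\right) = 15 \left(-4\right) = -60$)
$- \frac{2412616}{\left(690 + Y\right)^{2}} = - \frac{2412616}{\left(690 - 60\right)^{2}} = - \frac{2412616}{630^{2}} = - \frac{2412616}{396900} = \left(-2412616\right) \frac{1}{396900} = - \frac{603154}{99225}$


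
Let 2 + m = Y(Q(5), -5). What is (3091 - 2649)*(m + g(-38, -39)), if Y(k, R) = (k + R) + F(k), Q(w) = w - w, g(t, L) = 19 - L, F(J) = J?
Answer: 22542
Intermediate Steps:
Q(w) = 0
Y(k, R) = R + 2*k (Y(k, R) = (k + R) + k = (R + k) + k = R + 2*k)
m = -7 (m = -2 + (-5 + 2*0) = -2 + (-5 + 0) = -2 - 5 = -7)
(3091 - 2649)*(m + g(-38, -39)) = (3091 - 2649)*(-7 + (19 - 1*(-39))) = 442*(-7 + (19 + 39)) = 442*(-7 + 58) = 442*51 = 22542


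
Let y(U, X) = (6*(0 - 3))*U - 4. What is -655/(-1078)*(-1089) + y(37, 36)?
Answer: -130505/98 ≈ -1331.7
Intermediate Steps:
y(U, X) = -4 - 18*U (y(U, X) = (6*(-3))*U - 4 = -18*U - 4 = -4 - 18*U)
-655/(-1078)*(-1089) + y(37, 36) = -655/(-1078)*(-1089) + (-4 - 18*37) = -655*(-1/1078)*(-1089) + (-4 - 666) = (655/1078)*(-1089) - 670 = -64845/98 - 670 = -130505/98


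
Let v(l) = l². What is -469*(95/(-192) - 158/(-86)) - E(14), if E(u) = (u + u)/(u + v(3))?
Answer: -119783489/189888 ≈ -630.81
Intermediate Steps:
E(u) = 2*u/(9 + u) (E(u) = (u + u)/(u + 3²) = (2*u)/(u + 9) = (2*u)/(9 + u) = 2*u/(9 + u))
-469*(95/(-192) - 158/(-86)) - E(14) = -469*(95/(-192) - 158/(-86)) - 2*14/(9 + 14) = -469*(95*(-1/192) - 158*(-1/86)) - 2*14/23 = -469*(-95/192 + 79/43) - 2*14/23 = -469*11083/8256 - 1*28/23 = -5197927/8256 - 28/23 = -119783489/189888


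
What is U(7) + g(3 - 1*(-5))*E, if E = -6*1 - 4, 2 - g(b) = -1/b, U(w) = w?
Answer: -57/4 ≈ -14.250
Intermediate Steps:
g(b) = 2 + 1/b (g(b) = 2 - (-1)/b = 2 + 1/b)
E = -10 (E = -6 - 4 = -10)
U(7) + g(3 - 1*(-5))*E = 7 + (2 + 1/(3 - 1*(-5)))*(-10) = 7 + (2 + 1/(3 + 5))*(-10) = 7 + (2 + 1/8)*(-10) = 7 + (2 + ⅛)*(-10) = 7 + (17/8)*(-10) = 7 - 85/4 = -57/4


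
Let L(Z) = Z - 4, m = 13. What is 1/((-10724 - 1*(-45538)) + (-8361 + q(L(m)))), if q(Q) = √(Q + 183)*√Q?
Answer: 26453/699759481 - 24*√3/699759481 ≈ 3.7744e-5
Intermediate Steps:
L(Z) = -4 + Z
q(Q) = √Q*√(183 + Q) (q(Q) = √(183 + Q)*√Q = √Q*√(183 + Q))
1/((-10724 - 1*(-45538)) + (-8361 + q(L(m)))) = 1/((-10724 - 1*(-45538)) + (-8361 + √(-4 + 13)*√(183 + (-4 + 13)))) = 1/((-10724 + 45538) + (-8361 + √9*√(183 + 9))) = 1/(34814 + (-8361 + 3*√192)) = 1/(34814 + (-8361 + 3*(8*√3))) = 1/(34814 + (-8361 + 24*√3)) = 1/(26453 + 24*√3)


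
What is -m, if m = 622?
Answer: -622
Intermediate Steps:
-m = -1*622 = -622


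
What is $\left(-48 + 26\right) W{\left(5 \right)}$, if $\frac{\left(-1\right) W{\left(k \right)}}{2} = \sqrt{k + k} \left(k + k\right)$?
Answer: $440 \sqrt{10} \approx 1391.4$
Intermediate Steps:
$W{\left(k \right)} = - 4 \sqrt{2} k^{\frac{3}{2}}$ ($W{\left(k \right)} = - 2 \sqrt{k + k} \left(k + k\right) = - 2 \sqrt{2 k} 2 k = - 2 \sqrt{2} \sqrt{k} 2 k = - 2 \cdot 2 \sqrt{2} k^{\frac{3}{2}} = - 4 \sqrt{2} k^{\frac{3}{2}}$)
$\left(-48 + 26\right) W{\left(5 \right)} = \left(-48 + 26\right) \left(- 4 \sqrt{2} \cdot 5^{\frac{3}{2}}\right) = - 22 \left(- 4 \sqrt{2} \cdot 5 \sqrt{5}\right) = - 22 \left(- 20 \sqrt{10}\right) = 440 \sqrt{10}$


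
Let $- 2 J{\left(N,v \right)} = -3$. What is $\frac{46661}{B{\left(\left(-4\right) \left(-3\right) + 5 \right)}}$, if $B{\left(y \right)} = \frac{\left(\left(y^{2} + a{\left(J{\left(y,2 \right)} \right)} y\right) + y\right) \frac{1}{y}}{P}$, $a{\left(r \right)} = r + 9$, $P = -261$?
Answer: $- \frac{8119014}{19} \approx -4.2732 \cdot 10^{5}$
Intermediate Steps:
$J{\left(N,v \right)} = \frac{3}{2}$ ($J{\left(N,v \right)} = \left(- \frac{1}{2}\right) \left(-3\right) = \frac{3}{2}$)
$a{\left(r \right)} = 9 + r$
$B{\left(y \right)} = - \frac{y^{2} + \frac{23 y}{2}}{261 y}$ ($B{\left(y \right)} = \frac{\left(\left(y^{2} + \left(9 + \frac{3}{2}\right) y\right) + y\right) \frac{1}{y}}{-261} = \frac{\left(y^{2} + \frac{21 y}{2}\right) + y}{y} \left(- \frac{1}{261}\right) = \frac{y^{2} + \frac{23 y}{2}}{y} \left(- \frac{1}{261}\right) = - \frac{y^{2} + \frac{23 y}{2}}{261 y}$)
$\frac{46661}{B{\left(\left(-4\right) \left(-3\right) + 5 \right)}} = \frac{46661}{- \frac{23}{522} - \frac{\left(-4\right) \left(-3\right) + 5}{261}} = \frac{46661}{- \frac{23}{522} - \frac{12 + 5}{261}} = \frac{46661}{- \frac{23}{522} - \frac{17}{261}} = \frac{46661}{- \frac{19}{174}} = 46661 \left(- \frac{174}{19}\right) = - \frac{8119014}{19}$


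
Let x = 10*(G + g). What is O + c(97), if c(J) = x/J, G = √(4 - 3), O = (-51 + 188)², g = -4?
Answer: 1820563/97 ≈ 18769.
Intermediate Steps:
O = 18769 (O = 137² = 18769)
G = 1 (G = √1 = 1)
x = -30 (x = 10*(1 - 4) = 10*(-3) = -30)
c(J) = -30/J
O + c(97) = 18769 - 30/97 = 1820563/97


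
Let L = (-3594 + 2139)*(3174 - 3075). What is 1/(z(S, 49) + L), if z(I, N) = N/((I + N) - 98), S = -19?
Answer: -68/9795109 ≈ -6.9422e-6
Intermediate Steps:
L = -144045 (L = -1455*99 = -144045)
z(I, N) = N/(-98 + I + N)
1/(z(S, 49) + L) = 1/(49/(-98 - 19 + 49) - 144045) = 1/(49/(-68) - 144045) = 1/(49*(-1/68) - 144045) = 1/(-49/68 - 144045) = 1/(-9795109/68) = -68/9795109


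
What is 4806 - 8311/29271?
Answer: 140668115/29271 ≈ 4805.7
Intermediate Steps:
4806 - 8311/29271 = 140668115/29271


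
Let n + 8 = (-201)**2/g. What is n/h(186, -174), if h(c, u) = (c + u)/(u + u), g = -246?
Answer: 409567/82 ≈ 4994.7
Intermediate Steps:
h(c, u) = (c + u)/(2*u) (h(c, u) = (c + u)/((2*u)) = (c + u)*(1/(2*u)) = (c + u)/(2*u))
n = -14123/82 (n = -8 + (-201)**2/(-246) = -8 + 40401*(-1/246) = -8 - 13467/82 = -14123/82 ≈ -172.23)
n/h(186, -174) = -14123*(-348/(186 - 174))/82 = -14123/(82*((1/2)*(-1/174)*12)) = -14123/(82*(-1/29)) = -14123/82*(-29) = 409567/82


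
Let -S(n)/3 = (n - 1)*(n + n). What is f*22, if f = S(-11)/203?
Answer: -17424/203 ≈ -85.833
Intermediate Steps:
S(n) = -6*n*(-1 + n) (S(n) = -3*(n - 1)*(n + n) = -3*(-1 + n)*2*n = -6*n*(-1 + n))
f = -792/203 (f = (6*(-11)*(1 - 1*(-11)))/203 = (6*(-11)*(1 + 11))*(1/203) = (6*(-11)*12)*(1/203) = -792*1/203 = -792/203 ≈ -3.9015)
f*22 = -792/203*22 = -17424/203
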